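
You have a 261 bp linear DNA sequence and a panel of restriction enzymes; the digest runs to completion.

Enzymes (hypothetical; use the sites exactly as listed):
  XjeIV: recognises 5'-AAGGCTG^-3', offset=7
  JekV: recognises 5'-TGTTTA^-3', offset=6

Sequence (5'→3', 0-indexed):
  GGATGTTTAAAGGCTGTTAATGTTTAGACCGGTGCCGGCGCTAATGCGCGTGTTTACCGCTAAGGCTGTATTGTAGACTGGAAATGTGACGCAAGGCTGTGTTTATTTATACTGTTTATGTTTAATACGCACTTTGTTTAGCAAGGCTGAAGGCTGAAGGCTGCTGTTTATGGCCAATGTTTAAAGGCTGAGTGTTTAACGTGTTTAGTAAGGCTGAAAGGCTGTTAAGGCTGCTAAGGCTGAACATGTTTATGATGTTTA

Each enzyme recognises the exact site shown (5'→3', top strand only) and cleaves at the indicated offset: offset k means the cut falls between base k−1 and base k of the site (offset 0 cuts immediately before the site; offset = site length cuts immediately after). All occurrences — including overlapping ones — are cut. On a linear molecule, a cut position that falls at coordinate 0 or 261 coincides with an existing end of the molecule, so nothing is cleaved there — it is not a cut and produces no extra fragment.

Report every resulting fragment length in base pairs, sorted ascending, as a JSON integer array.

Site scan:
  XjeIV AAGGCTG/7: at [9, 61, 92, 142, 149, 156, 183, 209, 217, 226, 235] ⇒ [16, 68, 99, 149, 156, 163, 190, 216, 224, 233, 242]
  JekV TGTTTA/6: at [3, 20, 50, 99, 112, 118, 134, 164, 177, 192, 201, 246, 255] ⇒ [9, 26, 56, 105, 118, 124, 140, 170, 183, 198, 207, 252] (position 261 is a terminus of the linear molecule — no cut)

All cut coordinates (distinct, sorted): [9, 16, 26, 56, 68, 99, 105, 118, 124, 140, 149, 156, 163, 170, 183, 190, 198, 207, 216, 224, 233, 242, 252]

Fragments:
  [0,9): 9 bp
  [9,16): 7 bp
  [16,26): 10 bp
  [26,56): 30 bp
  [56,68): 12 bp
  [68,99): 31 bp
  [99,105): 6 bp
  [105,118): 13 bp
  [118,124): 6 bp
  [124,140): 16 bp
  [140,149): 9 bp
  [149,156): 7 bp
  [156,163): 7 bp
  [163,170): 7 bp
  [170,183): 13 bp
  [183,190): 7 bp
  [190,198): 8 bp
  [198,207): 9 bp
  [207,216): 9 bp
  [216,224): 8 bp
  [224,233): 9 bp
  [233,242): 9 bp
  [242,252): 10 bp
  [252,261): 9 bp

[6,6,7,7,7,7,7,8,8,9,9,9,9,9,9,9,10,10,12,13,13,16,30,31]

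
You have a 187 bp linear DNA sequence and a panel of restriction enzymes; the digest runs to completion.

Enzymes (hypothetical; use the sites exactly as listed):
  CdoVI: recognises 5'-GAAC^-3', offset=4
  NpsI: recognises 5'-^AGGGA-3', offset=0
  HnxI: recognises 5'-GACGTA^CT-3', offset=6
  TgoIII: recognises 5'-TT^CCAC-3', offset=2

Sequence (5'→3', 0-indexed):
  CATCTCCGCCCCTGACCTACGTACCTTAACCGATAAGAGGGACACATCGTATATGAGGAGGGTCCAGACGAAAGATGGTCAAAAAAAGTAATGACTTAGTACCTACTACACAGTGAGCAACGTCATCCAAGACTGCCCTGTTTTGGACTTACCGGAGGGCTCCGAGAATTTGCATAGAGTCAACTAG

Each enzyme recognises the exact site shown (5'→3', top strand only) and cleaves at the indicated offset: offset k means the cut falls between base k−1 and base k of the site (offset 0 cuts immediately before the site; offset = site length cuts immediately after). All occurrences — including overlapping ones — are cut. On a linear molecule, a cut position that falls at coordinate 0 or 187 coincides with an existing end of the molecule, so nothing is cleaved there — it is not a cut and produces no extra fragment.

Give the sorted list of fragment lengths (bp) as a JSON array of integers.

[37,150]

Per-enzyme occurrences:
  CdoVI (GAAC, off=4): no sites
  NpsI AGGGA/0: at [37] ⇒ [37]
  HnxI (GACGTACT, off=6): no sites
  TgoIII (TTCCAC, off=2): no sites

All cut coordinates (distinct, sorted): [37]

Fragment lengths:
  [0,37): 37 bp
  [37,187): 150 bp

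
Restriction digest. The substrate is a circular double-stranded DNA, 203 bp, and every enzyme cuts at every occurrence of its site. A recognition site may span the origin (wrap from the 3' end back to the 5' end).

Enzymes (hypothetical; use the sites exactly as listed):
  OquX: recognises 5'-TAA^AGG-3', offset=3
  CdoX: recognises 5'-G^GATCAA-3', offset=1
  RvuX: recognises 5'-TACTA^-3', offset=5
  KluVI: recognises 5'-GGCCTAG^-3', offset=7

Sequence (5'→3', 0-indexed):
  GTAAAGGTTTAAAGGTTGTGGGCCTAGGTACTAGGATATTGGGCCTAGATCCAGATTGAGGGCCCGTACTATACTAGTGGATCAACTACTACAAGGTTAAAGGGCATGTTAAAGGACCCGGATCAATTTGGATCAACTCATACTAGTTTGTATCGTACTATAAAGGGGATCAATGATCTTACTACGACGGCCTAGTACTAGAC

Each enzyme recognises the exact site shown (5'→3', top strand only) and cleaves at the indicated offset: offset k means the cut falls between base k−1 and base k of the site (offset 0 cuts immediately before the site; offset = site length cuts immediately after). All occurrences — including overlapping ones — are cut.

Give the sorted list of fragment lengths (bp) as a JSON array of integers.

[3,3,4,5,5,6,7,8,8,9,10,11,12,12,15,15,15,15,17,23]

Site scan:
  OquX (TAAAGG, off=3): starts [1, 9, 97, 109, 160] → cuts [4, 12, 100, 112, 163]
  CdoX (GGATCAA, off=1): starts [78, 119, 129, 166] → cuts [79, 120, 130, 167]
  RvuX (TACTA, off=5): starts [28, 66, 71, 86, 140, 155, 179, 195] → cuts [33, 71, 76, 91, 145, 160, 184, 200]
  KluVI (GGCCTAG, off=7): starts [20, 41, 188] → cuts [27, 48, 195]

Pooled cuts: [4, 12, 27, 33, 48, 71, 76, 79, 91, 100, 112, 120, 130, 145, 160, 163, 167, 184, 195, 200]

Fragments:
  4→12: 8 bp
  12→27: 15 bp
  27→33: 6 bp
  33→48: 15 bp
  48→71: 23 bp
  71→76: 5 bp
  76→79: 3 bp
  79→91: 12 bp
  91→100: 9 bp
  100→112: 12 bp
  112→120: 8 bp
  120→130: 10 bp
  130→145: 15 bp
  145→160: 15 bp
  160→163: 3 bp
  163→167: 4 bp
  167→184: 17 bp
  184→195: 11 bp
  195→200: 5 bp
  200→4 (wrap): 203-200+4 = 7 bp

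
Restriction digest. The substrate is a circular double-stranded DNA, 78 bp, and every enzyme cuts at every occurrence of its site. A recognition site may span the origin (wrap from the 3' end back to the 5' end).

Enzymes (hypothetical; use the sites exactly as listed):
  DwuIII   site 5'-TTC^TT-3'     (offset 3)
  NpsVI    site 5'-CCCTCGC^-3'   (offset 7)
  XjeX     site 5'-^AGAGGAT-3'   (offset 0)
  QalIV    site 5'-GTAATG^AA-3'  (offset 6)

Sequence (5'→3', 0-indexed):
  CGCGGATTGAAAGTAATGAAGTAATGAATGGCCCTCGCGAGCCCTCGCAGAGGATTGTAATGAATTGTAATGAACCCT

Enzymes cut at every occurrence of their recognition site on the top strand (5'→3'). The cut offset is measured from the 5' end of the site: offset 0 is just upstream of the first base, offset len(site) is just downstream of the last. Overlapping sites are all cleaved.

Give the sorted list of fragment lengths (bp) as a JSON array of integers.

Site scan:
  DwuIII (TTCTT, off=3): no sites
  NpsVI (CCCTCGC, off=7): starts [31, 41, 74] → cuts [3, 38, 48]
  XjeX (AGAGGAT, off=0): starts [48] → cuts [48]
  QalIV (GTAATGAA, off=6): starts [12, 20, 56, 66] → cuts [18, 26, 62, 72]

Pooled cuts: [3, 18, 26, 38, 48, 62, 72]

Fragment lengths:
  3→18: 15 bp
  18→26: 8 bp
  26→38: 12 bp
  38→48: 10 bp
  48→62: 14 bp
  62→72: 10 bp
  72→3 (wrap): 78-72+3 = 9 bp

[8,9,10,10,12,14,15]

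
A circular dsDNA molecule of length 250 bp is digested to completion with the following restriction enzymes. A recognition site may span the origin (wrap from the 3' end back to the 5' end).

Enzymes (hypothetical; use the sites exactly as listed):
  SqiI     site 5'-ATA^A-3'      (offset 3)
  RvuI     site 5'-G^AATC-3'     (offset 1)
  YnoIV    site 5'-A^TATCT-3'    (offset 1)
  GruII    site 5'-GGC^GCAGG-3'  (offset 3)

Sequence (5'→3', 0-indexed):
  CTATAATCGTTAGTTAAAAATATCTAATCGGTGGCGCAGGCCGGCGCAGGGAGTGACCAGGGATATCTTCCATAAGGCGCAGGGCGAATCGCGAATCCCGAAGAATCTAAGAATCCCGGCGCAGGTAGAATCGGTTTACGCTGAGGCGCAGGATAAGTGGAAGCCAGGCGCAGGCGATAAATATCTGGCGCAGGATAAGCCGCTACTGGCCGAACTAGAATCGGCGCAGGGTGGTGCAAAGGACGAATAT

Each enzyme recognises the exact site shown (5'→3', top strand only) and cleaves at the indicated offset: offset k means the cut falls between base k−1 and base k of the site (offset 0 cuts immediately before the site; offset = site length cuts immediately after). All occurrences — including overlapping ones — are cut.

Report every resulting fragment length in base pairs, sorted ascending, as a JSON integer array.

[2,4,7,7,8,8,8,8,8,8,8,9,10,10,10,11,14,15,15,18,19,21,22]

Per-enzyme occurrences:
  SqiI (ATAA, off=3): starts [2, 71, 152, 176, 194] → cuts [5, 74, 155, 179, 197]
  RvuI (GAATC, off=1): starts [85, 92, 102, 110, 127, 217] → cuts [86, 93, 103, 111, 128, 218]
  YnoIV (ATATCT, off=1): starts [19, 62, 180, 246] → cuts [20, 63, 181, 247]
  GruII (GGCGCAGG, off=3): starts [32, 42, 75, 117, 144, 166, 186, 222] → cuts [35, 45, 78, 120, 147, 169, 189, 225]

All cut coordinates (distinct, sorted): [5, 20, 35, 45, 63, 74, 78, 86, 93, 103, 111, 120, 128, 147, 155, 169, 179, 181, 189, 197, 218, 225, 247]

Fragment lengths:
  5→20: 15 bp
  20→35: 15 bp
  35→45: 10 bp
  45→63: 18 bp
  63→74: 11 bp
  74→78: 4 bp
  78→86: 8 bp
  86→93: 7 bp
  93→103: 10 bp
  103→111: 8 bp
  111→120: 9 bp
  120→128: 8 bp
  128→147: 19 bp
  147→155: 8 bp
  155→169: 14 bp
  169→179: 10 bp
  179→181: 2 bp
  181→189: 8 bp
  189→197: 8 bp
  197→218: 21 bp
  218→225: 7 bp
  225→247: 22 bp
  247→5 (wrap): 250-247+5 = 8 bp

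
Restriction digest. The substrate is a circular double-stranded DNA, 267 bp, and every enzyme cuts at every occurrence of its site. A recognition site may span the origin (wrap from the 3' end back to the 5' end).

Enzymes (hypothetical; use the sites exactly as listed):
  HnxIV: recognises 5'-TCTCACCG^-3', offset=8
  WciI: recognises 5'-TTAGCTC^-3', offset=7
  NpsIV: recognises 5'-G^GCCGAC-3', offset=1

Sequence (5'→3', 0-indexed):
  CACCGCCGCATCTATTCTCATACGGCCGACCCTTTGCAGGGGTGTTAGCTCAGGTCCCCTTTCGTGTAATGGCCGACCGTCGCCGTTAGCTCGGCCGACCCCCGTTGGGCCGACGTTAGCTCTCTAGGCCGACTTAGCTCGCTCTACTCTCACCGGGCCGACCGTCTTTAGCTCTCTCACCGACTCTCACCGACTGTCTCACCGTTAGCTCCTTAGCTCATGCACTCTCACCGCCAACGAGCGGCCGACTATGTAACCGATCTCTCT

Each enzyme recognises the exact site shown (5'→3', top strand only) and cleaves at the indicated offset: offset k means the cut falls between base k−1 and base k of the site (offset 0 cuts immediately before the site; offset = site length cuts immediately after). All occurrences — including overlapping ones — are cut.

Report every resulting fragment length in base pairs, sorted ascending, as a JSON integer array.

[1,1,5,7,8,8,10,10,12,13,14,14,15,15,18,19,20,21,27,29]

Per-enzyme occurrences:
  HnxIV (TCTCACCG, off=8): starts [147, 174, 184, 196, 225, 264] → cuts [5, 155, 182, 192, 204, 233]
  WciI (TTAGCTC, off=7): starts [44, 85, 115, 133, 167, 204, 212] → cuts [51, 92, 122, 140, 174, 211, 219]
  NpsIV (GGCCGAC, off=1): starts [23, 70, 92, 107, 126, 155, 242] → cuts [24, 71, 93, 108, 127, 156, 243]

All cut coordinates (distinct, sorted): [5, 24, 51, 71, 92, 93, 108, 122, 127, 140, 155, 156, 174, 182, 192, 204, 211, 219, 233, 243]

Fragment lengths:
  5→24: 19 bp
  24→51: 27 bp
  51→71: 20 bp
  71→92: 21 bp
  92→93: 1 bp
  93→108: 15 bp
  108→122: 14 bp
  122→127: 5 bp
  127→140: 13 bp
  140→155: 15 bp
  155→156: 1 bp
  156→174: 18 bp
  174→182: 8 bp
  182→192: 10 bp
  192→204: 12 bp
  204→211: 7 bp
  211→219: 8 bp
  219→233: 14 bp
  233→243: 10 bp
  243→5 (wrap): 267-243+5 = 29 bp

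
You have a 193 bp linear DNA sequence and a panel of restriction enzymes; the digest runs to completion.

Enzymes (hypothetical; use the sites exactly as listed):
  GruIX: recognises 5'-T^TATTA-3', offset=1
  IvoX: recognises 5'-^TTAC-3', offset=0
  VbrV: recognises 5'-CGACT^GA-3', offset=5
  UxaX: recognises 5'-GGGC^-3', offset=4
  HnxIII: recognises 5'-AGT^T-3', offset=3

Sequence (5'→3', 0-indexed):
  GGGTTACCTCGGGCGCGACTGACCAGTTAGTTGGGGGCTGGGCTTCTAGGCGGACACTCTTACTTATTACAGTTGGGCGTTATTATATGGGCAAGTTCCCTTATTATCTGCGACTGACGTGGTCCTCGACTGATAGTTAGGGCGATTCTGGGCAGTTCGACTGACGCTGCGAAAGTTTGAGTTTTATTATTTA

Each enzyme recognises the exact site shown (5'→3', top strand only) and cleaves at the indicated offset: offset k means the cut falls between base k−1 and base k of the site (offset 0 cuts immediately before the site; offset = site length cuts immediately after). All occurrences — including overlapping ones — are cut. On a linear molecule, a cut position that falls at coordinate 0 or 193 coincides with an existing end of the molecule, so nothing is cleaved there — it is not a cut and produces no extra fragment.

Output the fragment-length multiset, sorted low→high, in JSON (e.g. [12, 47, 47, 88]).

[2,2,2,3,3,4,4,5,5,5,5,6,6,6,6,6,7,7,7,9,10,11,12,14,14,16,16]

Per-enzyme occurrences:
  GruIX (TTATTA, off=1): starts [63, 79, 100, 183] → cuts [64, 80, 101, 184]
  IvoX (TTAC, off=0): starts [3, 59, 66] → cuts [3, 59, 66]
  VbrV (CGACTGA, off=5): starts [15, 110, 126, 157] → cuts [20, 115, 131, 162]
  UxaX (GGGC, off=4): starts [10, 34, 39, 74, 88, 139, 149] → cuts [14, 38, 43, 78, 92, 143, 153]
  HnxIII (AGTT, off=3): starts [24, 28, 70, 93, 134, 153, 173, 179] → cuts [27, 31, 73, 96, 137, 156, 176, 182]

All cut coordinates (distinct, sorted): [3, 14, 20, 27, 31, 38, 43, 59, 64, 66, 73, 78, 80, 92, 96, 101, 115, 131, 137, 143, 153, 156, 162, 176, 182, 184]

Fragment lengths:
  [0,3): 3 bp
  [3,14): 11 bp
  [14,20): 6 bp
  [20,27): 7 bp
  [27,31): 4 bp
  [31,38): 7 bp
  [38,43): 5 bp
  [43,59): 16 bp
  [59,64): 5 bp
  [64,66): 2 bp
  [66,73): 7 bp
  [73,78): 5 bp
  [78,80): 2 bp
  [80,92): 12 bp
  [92,96): 4 bp
  [96,101): 5 bp
  [101,115): 14 bp
  [115,131): 16 bp
  [131,137): 6 bp
  [137,143): 6 bp
  [143,153): 10 bp
  [153,156): 3 bp
  [156,162): 6 bp
  [162,176): 14 bp
  [176,182): 6 bp
  [182,184): 2 bp
  [184,193): 9 bp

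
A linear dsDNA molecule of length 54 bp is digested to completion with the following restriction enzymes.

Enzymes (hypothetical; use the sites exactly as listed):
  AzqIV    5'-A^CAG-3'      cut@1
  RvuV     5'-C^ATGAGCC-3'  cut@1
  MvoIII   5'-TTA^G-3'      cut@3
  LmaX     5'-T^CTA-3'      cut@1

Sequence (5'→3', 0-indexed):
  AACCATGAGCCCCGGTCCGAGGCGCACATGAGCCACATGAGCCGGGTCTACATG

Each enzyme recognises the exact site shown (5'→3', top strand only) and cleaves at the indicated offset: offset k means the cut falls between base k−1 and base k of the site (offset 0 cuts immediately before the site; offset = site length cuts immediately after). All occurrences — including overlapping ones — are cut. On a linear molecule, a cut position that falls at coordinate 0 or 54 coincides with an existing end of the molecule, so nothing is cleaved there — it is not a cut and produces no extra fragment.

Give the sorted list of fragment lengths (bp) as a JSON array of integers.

[4,7,9,11,23]

Per-enzyme occurrences:
  AzqIV (ACAG, off=1): no sites
  RvuV CATGAGCC/1: at [3, 26, 35] ⇒ [4, 27, 36]
  MvoIII (TTAG, off=3): no sites
  LmaX TCTA/1: at [46] ⇒ [47]

All cut coordinates (distinct, sorted): [4, 27, 36, 47]

Fragments:
  [0,4): 4 bp
  [4,27): 23 bp
  [27,36): 9 bp
  [36,47): 11 bp
  [47,54): 7 bp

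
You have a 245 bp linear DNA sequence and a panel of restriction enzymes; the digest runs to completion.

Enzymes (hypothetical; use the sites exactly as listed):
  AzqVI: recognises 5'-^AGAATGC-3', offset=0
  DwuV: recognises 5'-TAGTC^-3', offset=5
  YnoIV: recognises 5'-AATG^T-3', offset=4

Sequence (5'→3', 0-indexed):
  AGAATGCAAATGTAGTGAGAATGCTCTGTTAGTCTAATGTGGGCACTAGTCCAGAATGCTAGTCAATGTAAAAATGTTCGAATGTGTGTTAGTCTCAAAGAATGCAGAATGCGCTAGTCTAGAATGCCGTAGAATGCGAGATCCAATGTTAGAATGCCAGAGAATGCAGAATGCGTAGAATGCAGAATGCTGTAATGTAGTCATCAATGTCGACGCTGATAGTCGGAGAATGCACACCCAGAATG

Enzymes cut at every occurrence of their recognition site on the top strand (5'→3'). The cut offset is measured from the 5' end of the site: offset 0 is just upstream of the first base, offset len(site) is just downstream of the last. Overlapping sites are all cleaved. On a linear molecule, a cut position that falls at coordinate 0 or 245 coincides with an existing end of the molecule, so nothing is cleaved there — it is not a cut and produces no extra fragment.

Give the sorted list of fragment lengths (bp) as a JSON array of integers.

[1,1,2,2,4,4,5,5,5,7,7,7,7,8,8,9,10,10,10,12,12,12,14,14,15,17,18,19]

Scan for sites:
  AzqVI (AGAATGC, off=0): starts [0, 17, 52, 98, 105, 120, 130, 150, 160, 167, 176, 183, 226] → cuts [17, 52, 98, 105, 120, 130, 150, 160, 167, 176, 183, 226] (position 0 is a terminus of the linear molecule — no cut)
  DwuV (TAGTC, off=5): starts [29, 46, 59, 89, 114, 197, 219] → cuts [34, 51, 64, 94, 119, 202, 224]
  YnoIV (AATGT, off=4): starts [8, 35, 64, 72, 80, 144, 193, 205] → cuts [12, 39, 68, 76, 84, 148, 197, 209]

Pooled cuts: [12, 17, 34, 39, 51, 52, 64, 68, 76, 84, 94, 98, 105, 119, 120, 130, 148, 150, 160, 167, 176, 183, 197, 202, 209, 224, 226]

Fragment lengths:
  [0,12): 12 bp
  [12,17): 5 bp
  [17,34): 17 bp
  [34,39): 5 bp
  [39,51): 12 bp
  [51,52): 1 bp
  [52,64): 12 bp
  [64,68): 4 bp
  [68,76): 8 bp
  [76,84): 8 bp
  [84,94): 10 bp
  [94,98): 4 bp
  [98,105): 7 bp
  [105,119): 14 bp
  [119,120): 1 bp
  [120,130): 10 bp
  [130,148): 18 bp
  [148,150): 2 bp
  [150,160): 10 bp
  [160,167): 7 bp
  [167,176): 9 bp
  [176,183): 7 bp
  [183,197): 14 bp
  [197,202): 5 bp
  [202,209): 7 bp
  [209,224): 15 bp
  [224,226): 2 bp
  [226,245): 19 bp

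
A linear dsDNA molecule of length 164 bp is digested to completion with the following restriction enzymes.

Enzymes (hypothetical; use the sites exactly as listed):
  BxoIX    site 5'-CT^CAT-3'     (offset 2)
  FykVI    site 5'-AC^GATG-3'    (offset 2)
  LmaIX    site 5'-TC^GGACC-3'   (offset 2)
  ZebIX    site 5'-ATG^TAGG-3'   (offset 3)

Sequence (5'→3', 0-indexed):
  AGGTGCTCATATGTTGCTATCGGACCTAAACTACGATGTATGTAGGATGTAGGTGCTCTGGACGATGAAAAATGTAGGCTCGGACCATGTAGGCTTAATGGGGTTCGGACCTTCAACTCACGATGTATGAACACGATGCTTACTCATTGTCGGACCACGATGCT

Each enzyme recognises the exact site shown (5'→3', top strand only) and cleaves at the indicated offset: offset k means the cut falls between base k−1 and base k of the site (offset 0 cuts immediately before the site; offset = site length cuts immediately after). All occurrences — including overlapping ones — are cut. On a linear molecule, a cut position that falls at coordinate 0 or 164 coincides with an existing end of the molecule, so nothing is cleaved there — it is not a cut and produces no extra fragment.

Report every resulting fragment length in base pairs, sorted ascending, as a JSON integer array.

Per-enzyme occurrences:
  BxoIX CTCAT/2: at [5, 142] ⇒ [7, 144]
  FykVI ACGATG/2: at [32, 61, 119, 132, 156] ⇒ [34, 63, 121, 134, 158]
  LmaIX TCGGACC/2: at [19, 79, 104, 149] ⇒ [21, 81, 106, 151]
  ZebIX ATGTAGG/3: at [39, 46, 71, 86] ⇒ [42, 49, 74, 89]

All cut coordinates (distinct, sorted): [7, 21, 34, 42, 49, 63, 74, 81, 89, 106, 121, 134, 144, 151, 158]

Fragments:
  [0,7): 7 bp
  [7,21): 14 bp
  [21,34): 13 bp
  [34,42): 8 bp
  [42,49): 7 bp
  [49,63): 14 bp
  [63,74): 11 bp
  [74,81): 7 bp
  [81,89): 8 bp
  [89,106): 17 bp
  [106,121): 15 bp
  [121,134): 13 bp
  [134,144): 10 bp
  [144,151): 7 bp
  [151,158): 7 bp
  [158,164): 6 bp

[6,7,7,7,7,7,8,8,10,11,13,13,14,14,15,17]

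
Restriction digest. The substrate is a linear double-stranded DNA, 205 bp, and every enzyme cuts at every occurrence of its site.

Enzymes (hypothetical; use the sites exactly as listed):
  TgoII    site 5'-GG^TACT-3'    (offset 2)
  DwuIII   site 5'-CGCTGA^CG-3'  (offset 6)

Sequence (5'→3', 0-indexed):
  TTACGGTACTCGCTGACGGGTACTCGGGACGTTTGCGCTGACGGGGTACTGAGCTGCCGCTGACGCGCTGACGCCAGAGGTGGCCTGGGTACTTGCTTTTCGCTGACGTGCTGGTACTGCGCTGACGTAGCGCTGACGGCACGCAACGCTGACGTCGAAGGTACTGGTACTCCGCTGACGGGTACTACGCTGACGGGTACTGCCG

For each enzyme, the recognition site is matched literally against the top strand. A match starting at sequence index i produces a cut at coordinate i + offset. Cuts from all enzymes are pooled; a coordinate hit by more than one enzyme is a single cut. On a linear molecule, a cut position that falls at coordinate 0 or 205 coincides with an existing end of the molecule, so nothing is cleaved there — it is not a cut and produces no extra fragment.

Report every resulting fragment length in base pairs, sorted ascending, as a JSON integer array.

[4,4,4,5,6,6,8,8,8,9,10,11,11,11,11,16,17,17,18,21]

Scan for sites:
  TgoII GGTACT/2: at [4, 18, 44, 87, 112, 159, 165, 180, 195] ⇒ [6, 20, 46, 89, 114, 161, 167, 182, 197]
  DwuIII CGCTGACG/6: at [10, 35, 57, 65, 100, 119, 130, 146, 172, 187] ⇒ [16, 41, 63, 71, 106, 125, 136, 152, 178, 193]

All cut coordinates (distinct, sorted): [6, 16, 20, 41, 46, 63, 71, 89, 106, 114, 125, 136, 152, 161, 167, 178, 182, 193, 197]

Fragment lengths:
  [0,6): 6 bp
  [6,16): 10 bp
  [16,20): 4 bp
  [20,41): 21 bp
  [41,46): 5 bp
  [46,63): 17 bp
  [63,71): 8 bp
  [71,89): 18 bp
  [89,106): 17 bp
  [106,114): 8 bp
  [114,125): 11 bp
  [125,136): 11 bp
  [136,152): 16 bp
  [152,161): 9 bp
  [161,167): 6 bp
  [167,178): 11 bp
  [178,182): 4 bp
  [182,193): 11 bp
  [193,197): 4 bp
  [197,205): 8 bp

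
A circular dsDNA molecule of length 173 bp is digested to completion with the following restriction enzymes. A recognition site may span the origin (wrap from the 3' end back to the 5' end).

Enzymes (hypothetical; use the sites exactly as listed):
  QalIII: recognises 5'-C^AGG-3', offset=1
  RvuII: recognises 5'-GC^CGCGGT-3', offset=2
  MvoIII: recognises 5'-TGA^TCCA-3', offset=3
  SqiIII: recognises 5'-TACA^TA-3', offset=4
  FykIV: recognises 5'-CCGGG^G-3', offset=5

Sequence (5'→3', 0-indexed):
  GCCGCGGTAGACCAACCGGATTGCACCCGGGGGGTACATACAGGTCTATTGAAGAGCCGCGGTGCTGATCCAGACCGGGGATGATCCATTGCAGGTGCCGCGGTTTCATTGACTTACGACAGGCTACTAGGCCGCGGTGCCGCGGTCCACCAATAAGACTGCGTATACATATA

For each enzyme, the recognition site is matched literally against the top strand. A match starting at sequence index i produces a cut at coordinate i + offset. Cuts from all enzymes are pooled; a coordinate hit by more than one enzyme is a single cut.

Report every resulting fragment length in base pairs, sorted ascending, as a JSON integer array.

[3,5,6,6,7,8,8,11,11,12,16,22,29,29]

Site scan:
  QalIII CAGG/1: at [40, 91, 119] ⇒ [41, 92, 120]
  RvuII GCCGCGGT/2: at [0, 55, 96, 130, 138] ⇒ [2, 57, 98, 132, 140]
  MvoIII TGATCCA/3: at [65, 81] ⇒ [68, 84]
  SqiIII TACATA/4: at [34, 165] ⇒ [38, 169]
  FykIV CCGGGG/5: at [26, 74] ⇒ [31, 79]

Pooled cuts: [2, 31, 38, 41, 57, 68, 79, 84, 92, 98, 120, 132, 140, 169]

Fragments:
  2→31: 29 bp
  31→38: 7 bp
  38→41: 3 bp
  41→57: 16 bp
  57→68: 11 bp
  68→79: 11 bp
  79→84: 5 bp
  84→92: 8 bp
  92→98: 6 bp
  98→120: 22 bp
  120→132: 12 bp
  132→140: 8 bp
  140→169: 29 bp
  169→2 (wrap): 173-169+2 = 6 bp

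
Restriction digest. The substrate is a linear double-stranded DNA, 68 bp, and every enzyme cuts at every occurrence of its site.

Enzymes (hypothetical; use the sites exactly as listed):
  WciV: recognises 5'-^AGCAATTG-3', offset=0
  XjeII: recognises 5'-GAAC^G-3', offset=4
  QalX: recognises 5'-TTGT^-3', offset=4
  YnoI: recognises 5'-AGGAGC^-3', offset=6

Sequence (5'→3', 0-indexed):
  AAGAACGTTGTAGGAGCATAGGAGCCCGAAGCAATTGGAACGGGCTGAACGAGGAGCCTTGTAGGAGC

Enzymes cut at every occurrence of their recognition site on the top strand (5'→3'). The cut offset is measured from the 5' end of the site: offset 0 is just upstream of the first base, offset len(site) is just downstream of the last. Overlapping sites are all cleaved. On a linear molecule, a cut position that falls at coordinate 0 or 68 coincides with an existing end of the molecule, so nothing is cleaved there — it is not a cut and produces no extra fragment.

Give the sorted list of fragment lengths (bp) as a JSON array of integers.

[4,5,5,6,6,6,7,8,9,12]

Per-enzyme occurrences:
  WciV (AGCAATTG, off=0): starts [29] → cuts [29]
  XjeII (GAACG, off=4): starts [2, 37, 46] → cuts [6, 41, 50]
  QalX (TTGT, off=4): starts [7, 58] → cuts [11, 62]
  YnoI (AGGAGC, off=6): starts [11, 19, 51, 62] → cuts [17, 25, 57] (position 68 is a terminus of the linear molecule — no cut)

Pooled cuts: [6, 11, 17, 25, 29, 41, 50, 57, 62]

Fragments:
  [0,6): 6 bp
  [6,11): 5 bp
  [11,17): 6 bp
  [17,25): 8 bp
  [25,29): 4 bp
  [29,41): 12 bp
  [41,50): 9 bp
  [50,57): 7 bp
  [57,62): 5 bp
  [62,68): 6 bp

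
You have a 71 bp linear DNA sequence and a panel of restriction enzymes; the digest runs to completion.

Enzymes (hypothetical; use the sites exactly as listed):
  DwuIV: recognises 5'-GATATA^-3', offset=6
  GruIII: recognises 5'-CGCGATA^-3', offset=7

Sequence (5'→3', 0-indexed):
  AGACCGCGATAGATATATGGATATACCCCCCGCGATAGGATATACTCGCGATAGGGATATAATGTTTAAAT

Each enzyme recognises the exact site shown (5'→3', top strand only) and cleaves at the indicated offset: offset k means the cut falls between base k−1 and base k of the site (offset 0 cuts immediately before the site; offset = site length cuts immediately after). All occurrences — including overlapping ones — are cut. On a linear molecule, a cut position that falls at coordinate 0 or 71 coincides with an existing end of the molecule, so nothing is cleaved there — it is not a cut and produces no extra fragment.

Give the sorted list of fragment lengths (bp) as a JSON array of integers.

Per-enzyme occurrences:
  DwuIV (GATATA, off=6): starts [11, 19, 38, 55] → cuts [17, 25, 44, 61]
  GruIII (CGCGATA, off=7): starts [4, 30, 46] → cuts [11, 37, 53]

Pooled cuts: [11, 17, 25, 37, 44, 53, 61]

Fragments:
  [0,11): 11 bp
  [11,17): 6 bp
  [17,25): 8 bp
  [25,37): 12 bp
  [37,44): 7 bp
  [44,53): 9 bp
  [53,61): 8 bp
  [61,71): 10 bp

[6,7,8,8,9,10,11,12]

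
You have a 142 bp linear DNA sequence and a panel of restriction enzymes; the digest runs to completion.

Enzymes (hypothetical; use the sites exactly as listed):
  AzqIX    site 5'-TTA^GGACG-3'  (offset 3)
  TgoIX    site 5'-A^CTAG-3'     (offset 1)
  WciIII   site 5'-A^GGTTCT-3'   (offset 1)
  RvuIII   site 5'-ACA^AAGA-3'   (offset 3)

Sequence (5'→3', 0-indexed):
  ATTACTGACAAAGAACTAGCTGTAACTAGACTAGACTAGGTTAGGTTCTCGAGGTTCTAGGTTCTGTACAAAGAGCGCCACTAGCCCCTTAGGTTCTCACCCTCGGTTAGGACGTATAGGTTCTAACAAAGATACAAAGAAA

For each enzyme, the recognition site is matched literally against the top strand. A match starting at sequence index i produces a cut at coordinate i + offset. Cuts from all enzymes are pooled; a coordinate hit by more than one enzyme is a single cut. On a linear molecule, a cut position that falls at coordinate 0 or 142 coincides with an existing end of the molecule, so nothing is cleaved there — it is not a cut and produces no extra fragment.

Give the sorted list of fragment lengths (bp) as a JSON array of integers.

[5,5,5,6,7,8,8,9,9,10,10,10,10,11,11,18]

Per-enzyme occurrences:
  AzqIX TTAGGACG/3: at [106] ⇒ [109]
  TgoIX ACTAG/1: at [14, 24, 29, 34, 79] ⇒ [15, 25, 30, 35, 80]
  WciIII AGGTTCT/1: at [42, 51, 58, 90, 117] ⇒ [43, 52, 59, 91, 118]
  RvuIII ACAAAGA/3: at [7, 67, 125, 133] ⇒ [10, 70, 128, 136]

Pooled cuts: [10, 15, 25, 30, 35, 43, 52, 59, 70, 80, 91, 109, 118, 128, 136]

Fragment lengths:
  [0,10): 10 bp
  [10,15): 5 bp
  [15,25): 10 bp
  [25,30): 5 bp
  [30,35): 5 bp
  [35,43): 8 bp
  [43,52): 9 bp
  [52,59): 7 bp
  [59,70): 11 bp
  [70,80): 10 bp
  [80,91): 11 bp
  [91,109): 18 bp
  [109,118): 9 bp
  [118,128): 10 bp
  [128,136): 8 bp
  [136,142): 6 bp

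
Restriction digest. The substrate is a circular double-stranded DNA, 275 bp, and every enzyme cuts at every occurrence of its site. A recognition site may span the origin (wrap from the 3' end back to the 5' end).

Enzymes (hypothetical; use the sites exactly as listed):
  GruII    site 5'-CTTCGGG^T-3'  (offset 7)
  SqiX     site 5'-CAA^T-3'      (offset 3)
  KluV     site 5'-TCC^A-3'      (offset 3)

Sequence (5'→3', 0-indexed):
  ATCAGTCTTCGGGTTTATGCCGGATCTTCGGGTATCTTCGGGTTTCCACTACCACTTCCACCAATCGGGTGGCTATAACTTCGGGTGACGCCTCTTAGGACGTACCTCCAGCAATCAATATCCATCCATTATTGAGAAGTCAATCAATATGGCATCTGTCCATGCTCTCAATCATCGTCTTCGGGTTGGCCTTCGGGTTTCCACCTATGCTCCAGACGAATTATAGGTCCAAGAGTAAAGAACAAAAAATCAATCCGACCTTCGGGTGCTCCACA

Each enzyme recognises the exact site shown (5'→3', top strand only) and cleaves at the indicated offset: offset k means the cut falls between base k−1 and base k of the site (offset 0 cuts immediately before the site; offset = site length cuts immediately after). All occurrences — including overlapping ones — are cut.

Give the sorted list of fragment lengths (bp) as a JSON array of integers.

Scan for sites:
  GruII (CTTCGGGT, off=7): starts [6, 25, 35, 78, 178, 190, 259] → cuts [13, 32, 42, 85, 185, 197, 266]
  SqiX (CAAT, off=3): starts [61, 111, 115, 140, 144, 168, 250, 273] → cuts [1, 64, 114, 118, 143, 147, 171, 253]
  KluV (TCCA, off=3): starts [44, 56, 106, 120, 124, 158, 199, 210, 227, 269] → cuts [47, 59, 109, 123, 127, 161, 202, 213, 230, 272]

Pooled cuts: [1, 13, 32, 42, 47, 59, 64, 85, 109, 114, 118, 123, 127, 143, 147, 161, 171, 185, 197, 202, 213, 230, 253, 266, 272]

Fragment lengths:
  1→13: 12 bp
  13→32: 19 bp
  32→42: 10 bp
  42→47: 5 bp
  47→59: 12 bp
  59→64: 5 bp
  64→85: 21 bp
  85→109: 24 bp
  109→114: 5 bp
  114→118: 4 bp
  118→123: 5 bp
  123→127: 4 bp
  127→143: 16 bp
  143→147: 4 bp
  147→161: 14 bp
  161→171: 10 bp
  171→185: 14 bp
  185→197: 12 bp
  197→202: 5 bp
  202→213: 11 bp
  213→230: 17 bp
  230→253: 23 bp
  253→266: 13 bp
  266→272: 6 bp
  272→1 (wrap): 275-272+1 = 4 bp

[4,4,4,4,5,5,5,5,5,6,10,10,11,12,12,12,13,14,14,16,17,19,21,23,24]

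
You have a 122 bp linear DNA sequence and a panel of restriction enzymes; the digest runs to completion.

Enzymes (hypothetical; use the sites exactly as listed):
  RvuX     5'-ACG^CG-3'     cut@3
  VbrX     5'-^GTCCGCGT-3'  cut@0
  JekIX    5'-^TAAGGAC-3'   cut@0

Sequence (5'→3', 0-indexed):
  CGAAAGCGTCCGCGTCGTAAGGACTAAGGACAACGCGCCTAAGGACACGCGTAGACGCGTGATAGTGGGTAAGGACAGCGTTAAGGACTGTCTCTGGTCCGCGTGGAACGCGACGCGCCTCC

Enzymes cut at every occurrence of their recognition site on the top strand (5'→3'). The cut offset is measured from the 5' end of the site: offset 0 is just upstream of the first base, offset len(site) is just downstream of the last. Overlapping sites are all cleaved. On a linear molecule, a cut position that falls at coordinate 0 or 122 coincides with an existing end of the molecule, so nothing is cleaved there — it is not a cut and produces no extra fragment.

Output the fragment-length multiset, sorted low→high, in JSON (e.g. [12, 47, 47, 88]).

Per-enzyme occurrences:
  RvuX ACGCG/3: at [32, 46, 54, 107, 112] ⇒ [35, 49, 57, 110, 115]
  VbrX GTCCGCGT/0: at [7, 96] ⇒ [7, 96]
  JekIX TAAGGAC/0: at [17, 24, 39, 69, 81] ⇒ [17, 24, 39, 69, 81]

Pooled cuts: [7, 17, 24, 35, 39, 49, 57, 69, 81, 96, 110, 115]

Fragment lengths:
  [0,7): 7 bp
  [7,17): 10 bp
  [17,24): 7 bp
  [24,35): 11 bp
  [35,39): 4 bp
  [39,49): 10 bp
  [49,57): 8 bp
  [57,69): 12 bp
  [69,81): 12 bp
  [81,96): 15 bp
  [96,110): 14 bp
  [110,115): 5 bp
  [115,122): 7 bp

[4,5,7,7,7,8,10,10,11,12,12,14,15]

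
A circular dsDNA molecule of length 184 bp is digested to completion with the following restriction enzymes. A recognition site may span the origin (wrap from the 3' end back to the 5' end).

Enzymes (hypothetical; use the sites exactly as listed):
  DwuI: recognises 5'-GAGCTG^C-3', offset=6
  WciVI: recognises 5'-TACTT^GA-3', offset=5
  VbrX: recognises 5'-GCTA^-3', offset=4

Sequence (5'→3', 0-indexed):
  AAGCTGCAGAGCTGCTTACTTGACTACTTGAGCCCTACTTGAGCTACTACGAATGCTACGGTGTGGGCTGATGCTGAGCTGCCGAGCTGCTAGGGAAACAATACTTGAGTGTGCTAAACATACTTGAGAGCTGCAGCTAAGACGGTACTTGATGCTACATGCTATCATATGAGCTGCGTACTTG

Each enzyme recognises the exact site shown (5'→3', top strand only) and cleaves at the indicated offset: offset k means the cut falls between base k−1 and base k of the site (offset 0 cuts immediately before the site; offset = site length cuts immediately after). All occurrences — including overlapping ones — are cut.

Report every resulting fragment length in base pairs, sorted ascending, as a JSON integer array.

[3,6,6,7,7,7,7,8,8,8,9,10,11,11,12,12,14,15,23]

Per-enzyme occurrences:
  DwuI (GAGCTGC, off=6): starts [8, 75, 83, 127, 170] → cuts [14, 81, 89, 133, 176]
  WciVI (TACTTGA, off=5): starts [16, 24, 35, 101, 120, 145, 178] → cuts [21, 29, 40, 106, 125, 150, 183]
  VbrX (GCTA, off=4): starts [42, 54, 88, 112, 135, 153, 160] → cuts [46, 58, 92, 116, 139, 157, 164]

Pooled cuts: [14, 21, 29, 40, 46, 58, 81, 89, 92, 106, 116, 125, 133, 139, 150, 157, 164, 176, 183]

Fragments:
  14→21: 7 bp
  21→29: 8 bp
  29→40: 11 bp
  40→46: 6 bp
  46→58: 12 bp
  58→81: 23 bp
  81→89: 8 bp
  89→92: 3 bp
  92→106: 14 bp
  106→116: 10 bp
  116→125: 9 bp
  125→133: 8 bp
  133→139: 6 bp
  139→150: 11 bp
  150→157: 7 bp
  157→164: 7 bp
  164→176: 12 bp
  176→183: 7 bp
  183→14 (wrap): 184-183+14 = 15 bp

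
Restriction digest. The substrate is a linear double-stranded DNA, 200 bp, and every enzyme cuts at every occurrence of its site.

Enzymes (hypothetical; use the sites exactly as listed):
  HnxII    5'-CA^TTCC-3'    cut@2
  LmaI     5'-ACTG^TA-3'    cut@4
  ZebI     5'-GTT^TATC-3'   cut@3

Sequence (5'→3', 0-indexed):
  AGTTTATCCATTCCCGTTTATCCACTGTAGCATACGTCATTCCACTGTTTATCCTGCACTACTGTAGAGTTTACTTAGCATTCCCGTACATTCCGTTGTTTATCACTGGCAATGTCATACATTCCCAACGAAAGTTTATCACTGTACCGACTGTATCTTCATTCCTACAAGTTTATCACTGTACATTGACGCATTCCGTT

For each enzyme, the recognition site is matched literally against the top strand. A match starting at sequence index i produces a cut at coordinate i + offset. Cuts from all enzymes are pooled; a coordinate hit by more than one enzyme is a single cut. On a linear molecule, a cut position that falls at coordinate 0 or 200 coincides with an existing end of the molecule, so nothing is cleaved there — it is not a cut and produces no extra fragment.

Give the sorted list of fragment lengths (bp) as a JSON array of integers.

Scan for sites:
  HnxII CATTCC/2: at [8, 37, 78, 88, 119, 159, 191] ⇒ [10, 39, 80, 90, 121, 161, 193]
  LmaI ACTGTA/4: at [23, 60, 140, 149, 177] ⇒ [27, 64, 144, 153, 181]
  ZebI GTTTATC/3: at [1, 15, 46, 97, 133, 170] ⇒ [4, 18, 49, 100, 136, 173]

All cut coordinates (distinct, sorted): [4, 10, 18, 27, 39, 49, 64, 80, 90, 100, 121, 136, 144, 153, 161, 173, 181, 193]

Fragments:
  [0,4): 4 bp
  [4,10): 6 bp
  [10,18): 8 bp
  [18,27): 9 bp
  [27,39): 12 bp
  [39,49): 10 bp
  [49,64): 15 bp
  [64,80): 16 bp
  [80,90): 10 bp
  [90,100): 10 bp
  [100,121): 21 bp
  [121,136): 15 bp
  [136,144): 8 bp
  [144,153): 9 bp
  [153,161): 8 bp
  [161,173): 12 bp
  [173,181): 8 bp
  [181,193): 12 bp
  [193,200): 7 bp

[4,6,7,8,8,8,8,9,9,10,10,10,12,12,12,15,15,16,21]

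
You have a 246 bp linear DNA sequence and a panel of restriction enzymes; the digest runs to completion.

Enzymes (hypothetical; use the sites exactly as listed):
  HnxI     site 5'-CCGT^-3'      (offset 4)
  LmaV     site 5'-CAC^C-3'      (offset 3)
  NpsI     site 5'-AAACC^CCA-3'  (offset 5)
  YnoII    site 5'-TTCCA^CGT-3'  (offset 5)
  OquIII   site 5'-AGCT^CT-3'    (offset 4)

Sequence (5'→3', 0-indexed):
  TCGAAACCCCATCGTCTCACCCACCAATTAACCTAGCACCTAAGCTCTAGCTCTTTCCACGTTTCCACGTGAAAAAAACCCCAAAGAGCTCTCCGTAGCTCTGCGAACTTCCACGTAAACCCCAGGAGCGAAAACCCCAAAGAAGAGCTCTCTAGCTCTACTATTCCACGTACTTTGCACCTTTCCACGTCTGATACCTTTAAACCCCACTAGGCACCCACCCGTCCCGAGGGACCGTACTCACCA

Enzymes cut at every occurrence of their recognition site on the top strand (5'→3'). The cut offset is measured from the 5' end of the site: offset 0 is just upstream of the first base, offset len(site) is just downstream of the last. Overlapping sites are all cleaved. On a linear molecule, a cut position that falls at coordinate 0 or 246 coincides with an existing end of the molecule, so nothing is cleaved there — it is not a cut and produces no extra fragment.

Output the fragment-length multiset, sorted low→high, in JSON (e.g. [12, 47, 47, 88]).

[2,4,4,4,4,6,6,6,7,7,7,8,8,8,8,10,11,11,12,12,13,13,13,13,15,15,19]

Scan for sites:
  HnxI (CCGT, off=4): starts [92, 221, 234] → cuts [96, 225, 238]
  LmaV (CACC, off=3): starts [17, 21, 36, 177, 214, 218, 241] → cuts [20, 24, 39, 180, 217, 221, 244]
  NpsI (AAACCCCA, off=5): starts [3, 75, 116, 131, 201] → cuts [8, 80, 121, 136, 206]
  YnoII (TTCCACGT, off=5): starts [54, 62, 108, 163, 182] → cuts [59, 67, 113, 168, 187]
  OquIII (AGCTCT, off=4): starts [42, 48, 86, 96, 145, 153] → cuts [46, 52, 90, 100, 149, 157]

Pooled cuts: [8, 20, 24, 39, 46, 52, 59, 67, 80, 90, 96, 100, 113, 121, 136, 149, 157, 168, 180, 187, 206, 217, 221, 225, 238, 244]

Fragments:
  [0,8): 8 bp
  [8,20): 12 bp
  [20,24): 4 bp
  [24,39): 15 bp
  [39,46): 7 bp
  [46,52): 6 bp
  [52,59): 7 bp
  [59,67): 8 bp
  [67,80): 13 bp
  [80,90): 10 bp
  [90,96): 6 bp
  [96,100): 4 bp
  [100,113): 13 bp
  [113,121): 8 bp
  [121,136): 15 bp
  [136,149): 13 bp
  [149,157): 8 bp
  [157,168): 11 bp
  [168,180): 12 bp
  [180,187): 7 bp
  [187,206): 19 bp
  [206,217): 11 bp
  [217,221): 4 bp
  [221,225): 4 bp
  [225,238): 13 bp
  [238,244): 6 bp
  [244,246): 2 bp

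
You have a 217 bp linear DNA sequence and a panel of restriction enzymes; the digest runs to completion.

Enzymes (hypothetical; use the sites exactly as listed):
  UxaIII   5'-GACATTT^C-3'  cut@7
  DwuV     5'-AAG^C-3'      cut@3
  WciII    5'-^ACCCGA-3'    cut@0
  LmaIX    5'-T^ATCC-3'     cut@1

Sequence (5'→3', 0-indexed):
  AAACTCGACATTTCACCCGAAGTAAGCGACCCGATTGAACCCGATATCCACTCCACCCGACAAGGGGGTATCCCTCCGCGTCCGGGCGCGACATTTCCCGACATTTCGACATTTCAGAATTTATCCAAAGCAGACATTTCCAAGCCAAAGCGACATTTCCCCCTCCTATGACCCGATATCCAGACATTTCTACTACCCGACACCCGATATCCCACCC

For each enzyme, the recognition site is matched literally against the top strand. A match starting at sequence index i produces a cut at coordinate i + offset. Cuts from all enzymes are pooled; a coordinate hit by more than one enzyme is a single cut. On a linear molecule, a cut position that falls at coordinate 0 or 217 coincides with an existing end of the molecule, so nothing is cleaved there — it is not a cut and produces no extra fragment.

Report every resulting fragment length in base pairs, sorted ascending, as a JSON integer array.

Scan for sites:
  UxaIII (GACATTTC, off=7): starts [6, 89, 99, 107, 132, 151, 182] → cuts [13, 96, 106, 114, 139, 158, 189]
  DwuV (AAGC, off=3): starts [23, 127, 141, 147] → cuts [26, 130, 144, 150]
  WciII (ACCCGA, off=0): starts [14, 28, 38, 54, 170, 194, 201] → cuts [14, 28, 38, 54, 170, 194, 201]
  LmaIX (TATCC, off=1): starts [44, 68, 121, 176, 207] → cuts [45, 69, 122, 177, 208]

All cut coordinates (distinct, sorted): [13, 14, 26, 28, 38, 45, 54, 69, 96, 106, 114, 122, 130, 139, 144, 150, 158, 170, 177, 189, 194, 201, 208]

Fragment lengths:
  [0,13): 13 bp
  [13,14): 1 bp
  [14,26): 12 bp
  [26,28): 2 bp
  [28,38): 10 bp
  [38,45): 7 bp
  [45,54): 9 bp
  [54,69): 15 bp
  [69,96): 27 bp
  [96,106): 10 bp
  [106,114): 8 bp
  [114,122): 8 bp
  [122,130): 8 bp
  [130,139): 9 bp
  [139,144): 5 bp
  [144,150): 6 bp
  [150,158): 8 bp
  [158,170): 12 bp
  [170,177): 7 bp
  [177,189): 12 bp
  [189,194): 5 bp
  [194,201): 7 bp
  [201,208): 7 bp
  [208,217): 9 bp

[1,2,5,5,6,7,7,7,7,8,8,8,8,9,9,9,10,10,12,12,12,13,15,27]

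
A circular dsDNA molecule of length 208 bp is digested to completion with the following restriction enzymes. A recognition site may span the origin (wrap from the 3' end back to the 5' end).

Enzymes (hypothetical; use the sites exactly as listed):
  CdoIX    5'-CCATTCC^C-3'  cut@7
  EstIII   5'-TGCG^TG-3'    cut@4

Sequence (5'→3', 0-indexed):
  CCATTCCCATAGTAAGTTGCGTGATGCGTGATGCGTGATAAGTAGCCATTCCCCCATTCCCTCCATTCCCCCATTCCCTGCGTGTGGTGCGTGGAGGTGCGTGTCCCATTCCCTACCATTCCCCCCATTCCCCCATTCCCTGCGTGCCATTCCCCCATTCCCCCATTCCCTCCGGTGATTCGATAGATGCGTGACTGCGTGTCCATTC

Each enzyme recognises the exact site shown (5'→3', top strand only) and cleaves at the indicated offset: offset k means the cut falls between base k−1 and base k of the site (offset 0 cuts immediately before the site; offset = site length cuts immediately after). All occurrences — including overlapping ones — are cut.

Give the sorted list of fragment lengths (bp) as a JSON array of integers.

Per-enzyme occurrences:
  CdoIX CCATTCCC/7: at [0, 45, 53, 62, 70, 105, 115, 124, 132, 146, 154, 162, 202] ⇒ [1, 7, 52, 60, 69, 77, 112, 122, 131, 139, 153, 161, 169]
  EstIII TGCGTG/4: at [17, 24, 31, 78, 87, 97, 140, 187, 195] ⇒ [21, 28, 35, 82, 91, 101, 144, 191, 199]

Pooled cuts: [1, 7, 21, 28, 35, 52, 60, 69, 77, 82, 91, 101, 112, 122, 131, 139, 144, 153, 161, 169, 191, 199]

Fragment lengths:
  1→7: 6 bp
  7→21: 14 bp
  21→28: 7 bp
  28→35: 7 bp
  35→52: 17 bp
  52→60: 8 bp
  60→69: 9 bp
  69→77: 8 bp
  77→82: 5 bp
  82→91: 9 bp
  91→101: 10 bp
  101→112: 11 bp
  112→122: 10 bp
  122→131: 9 bp
  131→139: 8 bp
  139→144: 5 bp
  144→153: 9 bp
  153→161: 8 bp
  161→169: 8 bp
  169→191: 22 bp
  191→199: 8 bp
  199→1 (wrap): 208-199+1 = 10 bp

[5,5,6,7,7,8,8,8,8,8,8,9,9,9,9,10,10,10,11,14,17,22]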